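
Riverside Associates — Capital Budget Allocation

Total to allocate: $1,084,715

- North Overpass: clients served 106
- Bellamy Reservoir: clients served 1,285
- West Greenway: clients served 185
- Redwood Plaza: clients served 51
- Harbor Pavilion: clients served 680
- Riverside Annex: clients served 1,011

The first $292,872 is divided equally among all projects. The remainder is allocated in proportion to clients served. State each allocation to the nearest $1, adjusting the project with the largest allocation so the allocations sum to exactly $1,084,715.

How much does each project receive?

North Overpass: $74,109 | Bellamy Reservoir: $355,479 | West Greenway: $92,962 | Redwood Plaza: $60,983 | Harbor Pavilion: $211,094 | Riverside Annex: $290,088

Equal tier: $292,872 ÷ 6 = $48,812 apiece.
Remainder $791,843 by clients served (total 3,318): North Overpass 25,296.97 → $25,297; Bellamy Reservoir 306,666.14 → $306,666; West Greenway 44,150.38 → $44,150; Redwood Plaza 12,171.19 → $12,171; Harbor Pavilion 162,282.47 → $162,282; Riverside Annex 241,275.85 → $241,276.
Rounding difference +$1 on remainder applied to Bellamy Reservoir.
Totals: North Overpass $48,812 + $25,297 = $74,109; Bellamy Reservoir $48,812 + $306,667 = $355,479; West Greenway $48,812 + $44,150 = $92,962; Redwood Plaza $48,812 + $12,171 = $60,983; Harbor Pavilion $48,812 + $162,282 = $211,094; Riverside Annex $48,812 + $241,276 = $290,088.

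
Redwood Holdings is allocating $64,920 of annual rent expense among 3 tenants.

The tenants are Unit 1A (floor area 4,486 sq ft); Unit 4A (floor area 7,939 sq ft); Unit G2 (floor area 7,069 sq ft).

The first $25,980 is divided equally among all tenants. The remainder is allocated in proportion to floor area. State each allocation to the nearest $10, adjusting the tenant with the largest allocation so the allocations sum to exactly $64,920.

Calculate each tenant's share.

Equal tier: $25,980 ÷ 3 = $8,660 apiece.
Remainder $38,940 by floor area (total 19,494): Unit 1A 8,960.95 → $8,960; Unit 4A 15,858.45 → $15,860; Unit G2 14,120.59 → $14,120.
Totals: Unit 1A $8,660 + $8,960 = $17,620; Unit 4A $8,660 + $15,860 = $24,520; Unit G2 $8,660 + $14,120 = $22,780.

Unit 1A: $17,620 | Unit 4A: $24,520 | Unit G2: $22,780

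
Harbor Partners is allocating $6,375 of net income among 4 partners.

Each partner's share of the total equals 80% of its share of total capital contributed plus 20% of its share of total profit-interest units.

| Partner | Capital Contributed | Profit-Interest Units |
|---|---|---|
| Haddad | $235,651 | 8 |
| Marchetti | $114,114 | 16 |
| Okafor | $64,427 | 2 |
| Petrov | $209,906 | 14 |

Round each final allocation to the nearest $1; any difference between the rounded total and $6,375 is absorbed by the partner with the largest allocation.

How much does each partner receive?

Capital contributed total 624,098; profit-interest units total 40.
Combined weights (80% capital contributed + 20% profit-interest units): Haddad 0.3421; Marchetti 0.2263; Okafor 0.0926; Petrov 0.3391.
Pro-rata amounts: Haddad 2,180.69; Marchetti 1,442.52; Okafor 590.23; Petrov 2,161.56.
Rounded to nearest $1: Haddad $2,181; Marchetti $1,443; Okafor $590; Petrov $2,162. Sum = $6,376.
Difference $6,375 − $6,376 = −$1 applied to largest allocation (Haddad): Haddad becomes $2,180.

Haddad: $2,180 · Marchetti: $1,443 · Okafor: $590 · Petrov: $2,162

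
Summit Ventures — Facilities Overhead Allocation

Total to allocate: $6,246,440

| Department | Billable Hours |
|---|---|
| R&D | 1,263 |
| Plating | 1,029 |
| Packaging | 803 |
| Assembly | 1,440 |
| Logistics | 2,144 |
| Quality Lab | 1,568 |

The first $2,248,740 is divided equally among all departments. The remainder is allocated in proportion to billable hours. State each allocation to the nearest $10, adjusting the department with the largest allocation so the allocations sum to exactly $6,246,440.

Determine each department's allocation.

R&D: $987,020 | Plating: $873,590 | Packaging: $764,040 | Assembly: $1,072,820 | Logistics: $1,414,100 | Quality Lab: $1,134,870

$2,248,740 shared equally gives $374,790 per department.
Remainder $3,997,700 by billable hours (total 8,247): R&D 612,234.16 → $612,230; Plating 498,803.60 → $498,800; Packaging 389,251.01 → $389,250; Assembly 698,034.19 → $698,030; Logistics 1,039,295.36 → $1,039,300; Quality Lab 760,081.68 → $760,080.
Rounding difference +$10 on remainder applied to Logistics.
Totals: R&D $374,790 + $612,230 = $987,020; Plating $374,790 + $498,800 = $873,590; Packaging $374,790 + $389,250 = $764,040; Assembly $374,790 + $698,030 = $1,072,820; Logistics $374,790 + $1,039,310 = $1,414,100; Quality Lab $374,790 + $760,080 = $1,134,870.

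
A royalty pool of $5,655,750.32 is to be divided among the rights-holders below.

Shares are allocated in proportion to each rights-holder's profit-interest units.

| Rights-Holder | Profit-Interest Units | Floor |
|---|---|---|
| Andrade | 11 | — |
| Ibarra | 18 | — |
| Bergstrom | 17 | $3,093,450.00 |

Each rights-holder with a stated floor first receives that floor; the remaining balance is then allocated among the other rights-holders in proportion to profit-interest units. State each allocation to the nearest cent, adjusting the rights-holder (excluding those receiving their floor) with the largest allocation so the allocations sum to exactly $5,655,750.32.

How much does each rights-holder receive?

Andrade: $971,907.02; Ibarra: $1,590,393.30; Bergstrom: $3,093,450.00

Guaranteed amounts: Bergstrom $3,093,450.00. Balance $2,562,300.32.
Balance split over remaining profit-interest units 29: Andrade 971,907.0179 → $971,907.02; Ibarra 1,590,393.3021 → $1,590,393.30.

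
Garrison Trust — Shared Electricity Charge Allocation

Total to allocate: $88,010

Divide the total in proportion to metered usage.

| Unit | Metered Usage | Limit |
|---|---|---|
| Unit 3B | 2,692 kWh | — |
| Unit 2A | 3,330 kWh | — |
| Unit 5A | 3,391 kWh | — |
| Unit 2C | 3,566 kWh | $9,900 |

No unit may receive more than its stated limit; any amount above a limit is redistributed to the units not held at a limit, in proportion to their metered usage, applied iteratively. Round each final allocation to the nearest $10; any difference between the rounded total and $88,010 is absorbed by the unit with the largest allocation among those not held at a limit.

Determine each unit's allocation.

Sum of metered usage: 12,979.
Proportional shares (ignoring caps): Unit 3B 18,254.33; Unit 2A 22,580.58; Unit 5A 22,994.21; Unit 2C 24,180.88.
Held at cap: Unit 2C ($9,900); remaining pool $78,110 reallocated over remaining metered usage 9,413.
Redistributed shares: Unit 3B 22,338.48 → $22,340; Unit 2A 27,632.67 → $27,630; Unit 5A 28,138.85 → $28,140.

Unit 3B: $22,340 · Unit 2A: $27,630 · Unit 5A: $28,140 · Unit 2C: $9,900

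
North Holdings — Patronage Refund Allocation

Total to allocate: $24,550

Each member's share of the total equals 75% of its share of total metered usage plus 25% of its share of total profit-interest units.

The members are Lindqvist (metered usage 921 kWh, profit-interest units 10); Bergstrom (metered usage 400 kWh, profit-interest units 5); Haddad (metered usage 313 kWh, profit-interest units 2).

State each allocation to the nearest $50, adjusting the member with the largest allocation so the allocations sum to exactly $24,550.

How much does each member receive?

Metered usage total 1,634; profit-interest units total 17.
Combined weights (75% metered usage + 25% profit-interest units): Lindqvist 0.5698; Bergstrom 0.2571; Haddad 0.1731.
Proportional shares: Lindqvist 13,988.45; Bergstrom 6,312.49; Haddad 4,249.06.
Rounded to nearest $50: Lindqvist $14,000; Bergstrom $6,300; Haddad $4,250. Sum = $24,550.
No rounding difference to absorb.

Lindqvist: $14,000 | Bergstrom: $6,300 | Haddad: $4,250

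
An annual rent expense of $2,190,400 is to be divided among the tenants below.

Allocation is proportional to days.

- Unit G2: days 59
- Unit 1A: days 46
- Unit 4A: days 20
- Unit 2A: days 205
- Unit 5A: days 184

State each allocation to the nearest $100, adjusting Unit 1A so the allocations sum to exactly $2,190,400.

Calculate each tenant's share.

Unit G2: $251,400; Unit 1A: $196,100; Unit 4A: $85,200; Unit 2A: $873,600; Unit 5A: $784,100

Total days = 514.
Unrounded shares: Unit G2 59/514 × $2,190,400 = 251,427.24; Unit 1A 46/514 × $2,190,400 = 196,028.02; Unit 4A 20/514 × $2,190,400 = 85,229.57; Unit 2A 205/514 × $2,190,400 = 873,603.11; Unit 5A 184/514 × $2,190,400 = 784,112.06.
At nearest $100: Unit G2 $251,400; Unit 1A $196,000; Unit 4A $85,200; Unit 2A $873,600; Unit 5A $784,100. Sum = $2,190,300.
Difference $2,190,400 − $2,190,300 = +$100 applied to Unit 1A: Unit 1A becomes $196,100.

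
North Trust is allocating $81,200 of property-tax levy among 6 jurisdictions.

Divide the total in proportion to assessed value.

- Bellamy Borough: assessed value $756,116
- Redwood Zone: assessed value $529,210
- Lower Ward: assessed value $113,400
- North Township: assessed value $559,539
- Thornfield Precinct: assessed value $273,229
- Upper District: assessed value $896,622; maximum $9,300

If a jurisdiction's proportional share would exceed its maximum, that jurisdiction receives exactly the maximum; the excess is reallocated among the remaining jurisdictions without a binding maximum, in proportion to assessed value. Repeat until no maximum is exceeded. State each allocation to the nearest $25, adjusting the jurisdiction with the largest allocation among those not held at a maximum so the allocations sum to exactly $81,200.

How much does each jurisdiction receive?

Bellamy Borough: $24,375 | Redwood Zone: $17,050 | Lower Ward: $3,650 | North Township: $18,025 | Thornfield Precinct: $8,800 | Upper District: $9,300

Sum of assessed value: 3,128,116.
Proportional shares (ignoring caps): Bellamy Borough 19,627.35; Redwood Zone 13,737.29; Lower Ward 2,943.65; North Township 14,524.58; Thornfield Precinct 7,092.51; Upper District 23,274.62.
Cap binds for Upper District ($9,300); remaining pool $71,900 reallocated over remaining assessed value 2,231,494.
Shares after redistribution: Bellamy Borough 24,362.49 → $24,350; Redwood Zone 17,051.45 → $17,050; Lower Ward 3,653.81 → $3,650; North Township 18,028.66 → $18,025; Thornfield Precinct 8,803.59 → $8,800.
Rounding difference +$25 applied to Bellamy Borough → $24,375.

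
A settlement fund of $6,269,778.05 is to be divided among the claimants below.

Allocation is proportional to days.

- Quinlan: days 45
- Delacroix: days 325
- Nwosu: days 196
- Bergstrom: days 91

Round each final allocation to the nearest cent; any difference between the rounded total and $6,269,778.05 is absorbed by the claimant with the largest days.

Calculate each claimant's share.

Quinlan: $429,436.85; Delacroix: $3,101,488.38; Nwosu: $1,870,436.07; Bergstrom: $868,416.75

Combined days = 45 + 325 + 196 + 91 = 657.
Pro-rata amounts: Quinlan 429,436.8527; Delacroix 3,101,488.3809; Nwosu 1,870,436.0697; Bergstrom 868,416.7467.
After rounding (cent): Quinlan $429,436.85; Delacroix $3,101,488.38; Nwosu $1,870,436.07; Bergstrom $868,416.75. Sum = $6,269,778.05.
Sum already equals the total — no adjustment.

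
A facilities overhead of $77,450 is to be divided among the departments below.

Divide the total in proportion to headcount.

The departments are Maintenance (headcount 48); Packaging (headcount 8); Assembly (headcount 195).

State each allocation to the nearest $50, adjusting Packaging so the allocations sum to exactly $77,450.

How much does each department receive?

Headcount total: 251.
Pro-rata amounts: Maintenance 48/251 × $77,450 = 14,811.16; Packaging 8/251 × $77,450 = 2,468.53; Assembly 195/251 × $77,450 = 60,170.32.
Rounded to nearest $50: Maintenance $14,800; Packaging $2,450; Assembly $60,150. Sum = $77,400.
Difference $77,450 − $77,400 = +$50 applied to Packaging: Packaging becomes $2,500.

Maintenance: $14,800; Packaging: $2,500; Assembly: $60,150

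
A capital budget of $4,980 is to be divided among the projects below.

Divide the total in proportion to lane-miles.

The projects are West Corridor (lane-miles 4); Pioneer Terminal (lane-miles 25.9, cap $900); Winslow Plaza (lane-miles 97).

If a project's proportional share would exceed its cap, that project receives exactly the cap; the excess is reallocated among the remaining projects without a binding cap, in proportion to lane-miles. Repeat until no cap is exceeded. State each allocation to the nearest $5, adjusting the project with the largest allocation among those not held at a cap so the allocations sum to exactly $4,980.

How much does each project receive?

West Corridor: $160 | Pioneer Terminal: $900 | Winslow Plaza: $3,920

Combined lane-miles = 126.9.
Pro-rata shares before constraints: West Corridor 156.97; Pioneer Terminal 1,016.41; Winslow Plaza 3,806.62.
Cap binds for Pioneer Terminal ($900); residual $4,080 reallocated over remaining lane-miles 101.
Remaining shares: West Corridor 161.58 → $160; Winslow Plaza 3,918.42 → $3,920.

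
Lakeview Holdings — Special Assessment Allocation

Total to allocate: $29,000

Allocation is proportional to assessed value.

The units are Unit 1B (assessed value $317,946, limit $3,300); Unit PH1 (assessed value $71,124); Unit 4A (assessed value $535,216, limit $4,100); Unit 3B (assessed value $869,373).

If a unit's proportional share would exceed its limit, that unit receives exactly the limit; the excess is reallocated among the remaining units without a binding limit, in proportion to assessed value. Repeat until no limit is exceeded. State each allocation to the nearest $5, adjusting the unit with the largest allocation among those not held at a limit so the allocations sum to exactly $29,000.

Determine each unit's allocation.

Unit 1B: $3,300; Unit PH1: $1,635; Unit 4A: $4,100; Unit 3B: $19,965

Assessed value total: 1,793,659.
Proportional shares (ignoring caps): Unit 1B 5,140.57; Unit PH1 1,149.94; Unit 4A 8,653.41; Unit 3B 14,056.08.
Cap binds for Unit 1B ($3,300), Unit 4A ($4,100); remaining pool $21,600 reallocated over remaining assessed value 940,497.
Remaining shares: Unit PH1 1,633.48 → $1,635; Unit 3B 19,966.52 → $19,965.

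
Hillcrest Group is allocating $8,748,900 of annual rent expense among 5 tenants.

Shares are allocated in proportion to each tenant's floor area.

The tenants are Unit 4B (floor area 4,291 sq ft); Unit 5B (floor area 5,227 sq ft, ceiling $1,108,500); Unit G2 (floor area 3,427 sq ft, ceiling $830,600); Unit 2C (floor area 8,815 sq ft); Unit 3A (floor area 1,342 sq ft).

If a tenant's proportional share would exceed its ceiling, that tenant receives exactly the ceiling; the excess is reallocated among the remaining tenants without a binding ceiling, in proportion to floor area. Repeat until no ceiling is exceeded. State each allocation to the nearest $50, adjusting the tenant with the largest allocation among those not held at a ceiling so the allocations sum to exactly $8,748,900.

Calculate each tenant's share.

Floor area total: 23,102.
Pro-rata shares before constraints: Unit 4B 1,625,033.76; Unit 5B 1,979,503.95; Unit G2 1,297,830.50; Unit 2C 3,338,306.36; Unit 3A 508,225.43.
Held at cap: Unit 5B ($1,108,500), Unit G2 ($830,600); balance $6,809,800 reallocated over remaining floor area 14,448.
Shares after redistribution: Unit 4B 2,022,484.21 → $2,022,500; Unit 2C 4,154,788.69 → $4,154,800; Unit 3A 632,527.10 → $632,550.
Rounding difference −$50 applied to Unit 2C → $4,154,750.

Unit 4B: $2,022,500 · Unit 5B: $1,108,500 · Unit G2: $830,600 · Unit 2C: $4,154,750 · Unit 3A: $632,550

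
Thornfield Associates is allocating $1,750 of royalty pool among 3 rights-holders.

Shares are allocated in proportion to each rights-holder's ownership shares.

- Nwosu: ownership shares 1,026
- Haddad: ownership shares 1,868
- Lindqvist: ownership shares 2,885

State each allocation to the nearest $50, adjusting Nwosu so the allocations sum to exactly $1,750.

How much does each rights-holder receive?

Nwosu: $350 · Haddad: $550 · Lindqvist: $850

Ownership shares total: 5,779.
Unrounded shares: Nwosu 1,026/5,779 × $1,750 = 310.69; Haddad 1,868/5,779 × $1,750 = 565.67; Lindqvist 2,885/5,779 × $1,750 = 873.64.
At nearest $50: Nwosu $300; Haddad $550; Lindqvist $850. Sum = $1,700.
Difference $1,750 − $1,700 = +$50 applied to Nwosu: Nwosu becomes $350.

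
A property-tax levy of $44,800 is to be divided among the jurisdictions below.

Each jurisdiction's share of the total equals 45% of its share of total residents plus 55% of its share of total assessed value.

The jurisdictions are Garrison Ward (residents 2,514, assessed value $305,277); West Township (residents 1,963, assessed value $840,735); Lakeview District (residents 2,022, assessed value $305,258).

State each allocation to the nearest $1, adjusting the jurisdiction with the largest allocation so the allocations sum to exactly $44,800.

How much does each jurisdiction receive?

Residents total 6,499; assessed value total 1,451,270.
Composite weights (45% residents + 55% assessed value): Garrison Ward 0.2898; West Township 0.4545; Lakeview District 0.2557.
Pro-rata amounts: Garrison Ward 12,981.53; West Township 20,363.45; Lakeview District 11,455.02.
After rounding ($1): Garrison Ward $12,982; West Township $20,363; Lakeview District $11,455. Sum = $44,800.
Rounded total matches; no reconciliation needed.

Garrison Ward: $12,982 | West Township: $20,363 | Lakeview District: $11,455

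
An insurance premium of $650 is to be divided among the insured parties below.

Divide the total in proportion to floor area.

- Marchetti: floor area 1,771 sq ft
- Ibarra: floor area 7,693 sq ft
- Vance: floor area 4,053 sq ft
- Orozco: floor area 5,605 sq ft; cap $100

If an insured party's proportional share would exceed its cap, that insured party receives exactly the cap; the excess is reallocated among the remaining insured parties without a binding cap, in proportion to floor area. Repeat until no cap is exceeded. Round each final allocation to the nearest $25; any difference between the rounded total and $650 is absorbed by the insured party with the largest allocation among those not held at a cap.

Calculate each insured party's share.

Marchetti: $75 | Ibarra: $300 | Vance: $175 | Orozco: $100

Total floor area = 19,122.
Pro-rata shares before constraints: Marchetti 60.20; Ibarra 261.50; Vance 137.77; Orozco 190.53.
Held at cap: Orozco ($100); remaining pool $550 reallocated over remaining floor area 13,517.
Redistributed shares: Marchetti 72.06 → $75; Ibarra 313.02 → $325; Vance 164.91 → $175.
Rounding difference −$25 applied to Ibarra → $300.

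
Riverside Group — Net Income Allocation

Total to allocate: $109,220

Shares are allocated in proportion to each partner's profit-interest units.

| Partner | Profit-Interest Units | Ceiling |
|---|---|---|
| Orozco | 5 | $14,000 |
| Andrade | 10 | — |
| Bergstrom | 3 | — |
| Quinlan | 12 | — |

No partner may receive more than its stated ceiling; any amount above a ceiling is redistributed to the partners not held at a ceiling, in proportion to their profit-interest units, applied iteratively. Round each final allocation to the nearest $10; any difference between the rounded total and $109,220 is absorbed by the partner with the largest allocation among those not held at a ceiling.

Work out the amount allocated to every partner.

Combined profit-interest units = 30.
Unconstrained shares: Orozco 18,203.33; Andrade 36,406.67; Bergstrom 10,922.00; Quinlan 43,688.00.
Capped: Orozco ($14,000); balance $95,220 reallocated over remaining profit-interest units 25.
Redistributed shares: Andrade 38,088.00 → $38,090; Bergstrom 11,426.40 → $11,430; Quinlan 45,705.60 → $45,710.
Rounding difference −$10 applied to Quinlan → $45,700.

Orozco: $14,000; Andrade: $38,090; Bergstrom: $11,430; Quinlan: $45,700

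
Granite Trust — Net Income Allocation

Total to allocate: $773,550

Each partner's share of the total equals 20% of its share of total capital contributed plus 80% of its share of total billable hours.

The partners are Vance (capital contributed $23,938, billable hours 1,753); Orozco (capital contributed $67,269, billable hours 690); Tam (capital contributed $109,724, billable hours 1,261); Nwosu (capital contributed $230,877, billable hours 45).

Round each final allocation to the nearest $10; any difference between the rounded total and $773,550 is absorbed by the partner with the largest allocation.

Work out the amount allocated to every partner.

Capital contributed total 431,808; billable hours total 3,749.
Blended shares (20% capital contributed + 80% billable hours): Vance 0.3852; Orozco 0.1784; Tam 0.3199; Nwosu 0.1165.
Unrounded shares: Vance 297,940.84; Orozco 137,998.35; Tam 247,463.15; Nwosu 90,147.65.
After rounding ($10): Vance $297,940; Orozco $138,000; Tam $247,460; Nwosu $90,150. Sum = $773,550.
No rounding difference to absorb.

Vance: $297,940 | Orozco: $138,000 | Tam: $247,460 | Nwosu: $90,150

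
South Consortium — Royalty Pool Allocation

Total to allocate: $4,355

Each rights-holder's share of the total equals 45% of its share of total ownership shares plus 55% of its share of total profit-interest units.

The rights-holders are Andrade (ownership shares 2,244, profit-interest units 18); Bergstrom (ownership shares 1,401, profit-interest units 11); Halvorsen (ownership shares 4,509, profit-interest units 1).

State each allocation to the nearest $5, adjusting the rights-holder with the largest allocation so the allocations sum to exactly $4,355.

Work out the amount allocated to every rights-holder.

Andrade: $1,975 | Bergstrom: $1,215 | Halvorsen: $1,165

Totals — ownership shares 8,154, profit-interest units 30.
Blended shares (45% ownership shares + 55% profit-interest units): Andrade 0.4538; Bergstrom 0.2790; Halvorsen 0.2672.
Proportional shares: Andrade 1,976.48; Bergstrom 1,214.98; Halvorsen 1,163.54.
After rounding ($5): Andrade $1,975; Bergstrom $1,215; Halvorsen $1,165. Sum = $4,355.
Rounded total matches; no reconciliation needed.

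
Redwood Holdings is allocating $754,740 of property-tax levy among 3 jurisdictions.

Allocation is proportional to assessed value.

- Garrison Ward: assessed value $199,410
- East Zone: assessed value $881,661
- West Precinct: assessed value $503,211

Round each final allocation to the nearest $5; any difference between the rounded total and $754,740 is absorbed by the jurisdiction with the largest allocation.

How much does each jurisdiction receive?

Garrison Ward: $94,995; East Zone: $420,020; West Precinct: $239,725

Combined assessed value = 1,584,282.
Unrounded shares: Garrison Ward 199,410/1,584,282 × $754,740 = 94,997.42; East Zone 881,661/1,584,282 × $754,740 = 420,016.65; West Precinct 503,211/1,584,282 × $754,740 = 239,725.93.
After rounding ($5): Garrison Ward $94,995; East Zone $420,015; West Precinct $239,725. Sum = $754,735.
Difference $754,740 − $754,735 = +$5 applied to largest allocation (East Zone): East Zone becomes $420,020.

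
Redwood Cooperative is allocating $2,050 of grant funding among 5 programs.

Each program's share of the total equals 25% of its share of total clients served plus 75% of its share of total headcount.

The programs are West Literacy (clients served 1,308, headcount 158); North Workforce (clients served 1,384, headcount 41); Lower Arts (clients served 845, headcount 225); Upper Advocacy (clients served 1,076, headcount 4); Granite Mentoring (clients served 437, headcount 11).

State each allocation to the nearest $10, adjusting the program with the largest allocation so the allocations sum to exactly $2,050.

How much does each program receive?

Totals — clients served 5,050, headcount 439.
Composite weights (25% clients served + 75% headcount): West Literacy 0.3347; North Workforce 0.1386; Lower Arts 0.4262; Upper Advocacy 0.0601; Granite Mentoring 0.0404.
Proportional shares: West Literacy 686.10; North Workforce 284.05; Lower Arts 873.77; Upper Advocacy 123.21; Granite Mentoring 82.87.
After rounding ($10): West Literacy $690; North Workforce $280; Lower Arts $870; Upper Advocacy $120; Granite Mentoring $80. Sum = $2,040.
Difference $2,050 − $2,040 = +$10 applied to largest allocation (Lower Arts): Lower Arts becomes $880.

West Literacy: $690; North Workforce: $280; Lower Arts: $880; Upper Advocacy: $120; Granite Mentoring: $80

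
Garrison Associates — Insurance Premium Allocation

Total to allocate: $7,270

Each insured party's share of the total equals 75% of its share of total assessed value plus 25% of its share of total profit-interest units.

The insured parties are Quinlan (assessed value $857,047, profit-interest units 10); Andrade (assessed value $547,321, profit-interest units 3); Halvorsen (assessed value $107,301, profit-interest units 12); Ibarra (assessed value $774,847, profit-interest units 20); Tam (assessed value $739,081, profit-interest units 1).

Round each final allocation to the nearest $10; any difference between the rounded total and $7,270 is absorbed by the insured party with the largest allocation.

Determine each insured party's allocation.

Quinlan: $1,940 | Andrade: $1,100 | Halvorsen: $670 | Ibarra: $2,190 | Tam: $1,370

Assessed value total 3,025,597; profit-interest units total 46.
Blended shares (75% assessed value + 25% profit-interest units): Quinlan 0.2668; Andrade 0.1520; Halvorsen 0.0918; Ibarra 0.3008; Tam 0.1886.
Raw shares: Quinlan 1,939.61; Andrade 1,104.87; Halvorsen 667.50; Ibarra 2,186.59; Tam 1,371.43.
After rounding ($10): Quinlan $1,940; Andrade $1,100; Halvorsen $670; Ibarra $2,190; Tam $1,370. Sum = $7,270.
No rounding difference to absorb.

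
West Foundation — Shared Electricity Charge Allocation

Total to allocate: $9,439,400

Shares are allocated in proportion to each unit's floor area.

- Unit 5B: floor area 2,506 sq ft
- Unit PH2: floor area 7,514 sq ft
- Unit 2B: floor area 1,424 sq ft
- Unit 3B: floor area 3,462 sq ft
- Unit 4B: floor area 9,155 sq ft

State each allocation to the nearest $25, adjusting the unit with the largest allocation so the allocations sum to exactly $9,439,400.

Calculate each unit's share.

Unit 5B: $983,125 · Unit PH2: $2,947,825 · Unit 2B: $558,650 · Unit 3B: $1,358,175 · Unit 4B: $3,591,625

Sum of floor area: 24,061.
Unrounded shares: Unit 5B 2,506/24,061 × $9,439,400 = 983,131.89; Unit PH2 7,514/24,061 × $9,439,400 = 2,947,826.42; Unit 2B 1,424/24,061 × $9,439,400 = 558,651.16; Unit 3B 3,462/24,061 × $9,439,400 = 1,358,181.41; Unit 4B 9,155/24,061 × $9,439,400 = 3,591,609.12.
Rounded to nearest $25: Unit 5B $983,125; Unit PH2 $2,947,825; Unit 2B $558,650; Unit 3B $1,358,175; Unit 4B $3,591,600. Sum = $9,439,375.
Difference $9,439,400 − $9,439,375 = +$25 applied to largest allocation (Unit 4B): Unit 4B becomes $3,591,625.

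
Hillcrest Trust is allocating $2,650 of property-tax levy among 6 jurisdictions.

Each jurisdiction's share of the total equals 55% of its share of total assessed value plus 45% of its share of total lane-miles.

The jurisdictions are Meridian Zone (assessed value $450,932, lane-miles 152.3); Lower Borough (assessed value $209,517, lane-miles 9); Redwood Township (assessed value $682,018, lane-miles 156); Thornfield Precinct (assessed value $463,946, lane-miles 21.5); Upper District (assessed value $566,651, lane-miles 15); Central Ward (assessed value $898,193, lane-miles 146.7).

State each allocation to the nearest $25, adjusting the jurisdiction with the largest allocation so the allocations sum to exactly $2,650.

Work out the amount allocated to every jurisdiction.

Totals — assessed value 3,271,257, lane-miles 500.5.
Composite weights (55% assessed value + 45% lane-miles): Meridian Zone 0.2127; Lower Borough 0.0433; Redwood Township 0.2549; Thornfield Precinct 0.0973; Upper District 0.1088; Central Ward 0.2829.
Pro-rata amounts: Meridian Zone 563.78; Lower Borough 114.79; Redwood Township 675.56; Thornfield Precinct 257.94; Upper District 288.21; Central Ward 749.72.
Rounded to nearest $25: Meridian Zone $575; Lower Borough $125; Redwood Township $675; Thornfield Precinct $250; Upper District $300; Central Ward $750. Sum = $2,675.
Difference $2,650 − $2,675 = −$25 applied to largest allocation (Central Ward): Central Ward becomes $725.

Meridian Zone: $575 | Lower Borough: $125 | Redwood Township: $675 | Thornfield Precinct: $250 | Upper District: $300 | Central Ward: $725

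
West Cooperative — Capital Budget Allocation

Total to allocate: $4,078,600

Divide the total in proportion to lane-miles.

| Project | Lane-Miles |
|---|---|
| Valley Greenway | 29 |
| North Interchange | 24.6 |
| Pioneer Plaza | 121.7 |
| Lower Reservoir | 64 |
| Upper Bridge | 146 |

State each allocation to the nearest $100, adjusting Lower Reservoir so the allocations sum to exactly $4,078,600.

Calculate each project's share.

Total lane-miles = 385.3.
Unrounded shares: Valley Greenway 29/385.3 × $4,078,600 = 306,980.02; North Interchange 24.6/385.3 × $4,078,600 = 260,403.74; Pioneer Plaza 121.7/385.3 × $4,078,600 = 1,288,257.51; Lower Reservoir 64/385.3 × $4,078,600 = 677,473.14; Upper Bridge 146/385.3 × $4,078,600 = 1,545,485.60.
At nearest $100: Valley Greenway $307,000; North Interchange $260,400; Pioneer Plaza $1,288,300; Lower Reservoir $677,500; Upper Bridge $1,545,500. Sum = $4,078,700.
Difference $4,078,600 − $4,078,700 = −$100 applied to Lower Reservoir: Lower Reservoir becomes $677,400.

Valley Greenway: $307,000; North Interchange: $260,400; Pioneer Plaza: $1,288,300; Lower Reservoir: $677,400; Upper Bridge: $1,545,500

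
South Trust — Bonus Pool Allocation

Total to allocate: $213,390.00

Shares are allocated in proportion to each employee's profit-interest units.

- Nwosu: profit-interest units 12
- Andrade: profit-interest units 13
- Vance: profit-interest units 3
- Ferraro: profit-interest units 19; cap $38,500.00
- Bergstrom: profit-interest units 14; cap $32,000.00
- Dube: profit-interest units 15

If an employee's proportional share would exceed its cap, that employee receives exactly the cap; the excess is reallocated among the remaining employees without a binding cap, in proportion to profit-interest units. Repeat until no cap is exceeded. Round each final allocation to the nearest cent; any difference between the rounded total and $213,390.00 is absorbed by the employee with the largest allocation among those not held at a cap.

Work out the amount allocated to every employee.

Nwosu: $39,876.28 · Andrade: $43,199.30 · Vance: $9,969.07 · Ferraro: $38,500.00 · Bergstrom: $32,000.00 · Dube: $49,845.35

Sum of profit-interest units: 76.
Proportional shares (ignoring caps): Nwosu 33,693.1579; Andrade 36,500.9211; Vance 8,423.2895; Ferraro 53,347.5000; Bergstrom 39,308.6842; Dube 42,116.4474.
Cap binds for Ferraro ($38,500.00), Bergstrom ($32,000.00); remaining pool $142,890.00 reallocated over remaining profit-interest units 43.
Shares after redistribution: Nwosu 39,876.2791 → $39,876.28; Andrade 43,199.3023 → $43,199.30; Vance 9,969.0698 → $9,969.07; Dube 49,845.3488 → $49,845.35.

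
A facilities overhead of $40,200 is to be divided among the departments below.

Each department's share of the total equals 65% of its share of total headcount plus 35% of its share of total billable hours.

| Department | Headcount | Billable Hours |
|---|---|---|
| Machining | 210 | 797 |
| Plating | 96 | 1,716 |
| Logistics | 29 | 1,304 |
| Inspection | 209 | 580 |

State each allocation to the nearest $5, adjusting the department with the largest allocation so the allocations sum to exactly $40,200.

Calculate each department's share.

Machining: $12,640; Plating: $10,100; Logistics: $5,565; Inspection: $11,895

Totals — headcount 544, billable hours 4,397.
Combined weights (65% headcount + 35% billable hours): Machining 0.3144; Plating 0.2513; Logistics 0.1384; Inspection 0.2959.
Pro-rata amounts: Machining 12,637.28; Plating 10,102.22; Logistics 5,565.64; Inspection 11,894.86.
At nearest $5: Machining $12,635; Plating $10,100; Logistics $5,565; Inspection $11,895. Sum = $40,195.
Difference $40,200 − $40,195 = +$5 applied to largest allocation (Machining): Machining becomes $12,640.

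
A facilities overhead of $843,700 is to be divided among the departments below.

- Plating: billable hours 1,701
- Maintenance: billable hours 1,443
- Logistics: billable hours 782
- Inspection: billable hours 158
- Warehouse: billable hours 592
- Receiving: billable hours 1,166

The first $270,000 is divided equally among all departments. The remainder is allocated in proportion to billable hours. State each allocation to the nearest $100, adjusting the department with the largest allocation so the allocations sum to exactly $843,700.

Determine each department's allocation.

Plating: $212,100 · Maintenance: $186,700 · Logistics: $121,800 · Inspection: $60,500 · Warehouse: $103,100 · Receiving: $159,500

Equal tier: $270,000 ÷ 6 = $45,000 apiece.
Remainder $573,700 by billable hours (total 5,842): Plating 167,042.74 → $167,000; Maintenance 141,706.45 → $141,700; Logistics 76,794.49 → $76,800; Inspection 15,516.02 → $15,500; Warehouse 58,135.98 → $58,100; Receiving 114,504.31 → $114,500.
Rounding difference +$100 on remainder applied to Plating.
Totals: Plating $45,000 + $167,100 = $212,100; Maintenance $45,000 + $141,700 = $186,700; Logistics $45,000 + $76,800 = $121,800; Inspection $45,000 + $15,500 = $60,500; Warehouse $45,000 + $58,100 = $103,100; Receiving $45,000 + $114,500 = $159,500.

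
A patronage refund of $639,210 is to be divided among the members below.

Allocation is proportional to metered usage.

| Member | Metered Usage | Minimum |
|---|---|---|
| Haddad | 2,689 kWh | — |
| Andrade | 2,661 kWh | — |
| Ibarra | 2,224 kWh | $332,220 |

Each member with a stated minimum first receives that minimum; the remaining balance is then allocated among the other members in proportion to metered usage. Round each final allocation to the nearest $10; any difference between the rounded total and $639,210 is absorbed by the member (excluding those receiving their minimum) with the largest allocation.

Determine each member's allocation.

Guaranteed amounts: Ibarra $332,220. Residual $306,990.
Residual split over remaining metered usage 5,350: Haddad 154,298.34 → $154,300; Andrade 152,691.66 → $152,690.

Haddad: $154,300; Andrade: $152,690; Ibarra: $332,220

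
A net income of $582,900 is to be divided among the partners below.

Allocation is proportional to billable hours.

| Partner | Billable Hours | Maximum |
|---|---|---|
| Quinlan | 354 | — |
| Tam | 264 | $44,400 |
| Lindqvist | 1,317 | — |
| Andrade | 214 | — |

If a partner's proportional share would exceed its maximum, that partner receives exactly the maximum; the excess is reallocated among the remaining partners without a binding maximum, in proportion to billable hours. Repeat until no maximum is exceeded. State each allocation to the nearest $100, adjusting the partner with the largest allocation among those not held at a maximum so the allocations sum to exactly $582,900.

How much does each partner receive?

Quinlan: $101,100 | Tam: $44,400 | Lindqvist: $376,300 | Andrade: $61,100

Total billable hours = 2,149.
Proportional shares (ignoring caps): Quinlan 96,019.82; Tam 71,608.00; Lindqvist 357,226.29; Andrade 58,045.88.
Cap binds for Tam ($44,400); balance $538,500 reallocated over remaining billable hours 1,885.
Shares after redistribution: Quinlan 101,129.44 → $101,100; Lindqvist 376,235.81 → $376,200; Andrade 61,134.75 → $61,100.
Rounding difference +$100 applied to Lindqvist → $376,300.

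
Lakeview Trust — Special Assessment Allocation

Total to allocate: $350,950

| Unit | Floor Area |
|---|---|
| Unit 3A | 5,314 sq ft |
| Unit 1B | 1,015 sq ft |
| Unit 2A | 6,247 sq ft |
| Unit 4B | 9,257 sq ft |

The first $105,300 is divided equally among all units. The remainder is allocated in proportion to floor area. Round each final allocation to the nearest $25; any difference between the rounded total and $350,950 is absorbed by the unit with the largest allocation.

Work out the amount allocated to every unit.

Equal tier: $105,300 ÷ 4 = $26,325 apiece.
Remainder $245,650 by floor area (total 21,833): Unit 3A 59,789.50 → $59,800; Unit 1B 11,420.09 → $11,425; Unit 2A 70,286.98 → $70,275; Unit 4B 104,153.44 → $104,150.
Totals: Unit 3A $26,325 + $59,800 = $86,125; Unit 1B $26,325 + $11,425 = $37,750; Unit 2A $26,325 + $70,275 = $96,600; Unit 4B $26,325 + $104,150 = $130,475.

Unit 3A: $86,125 · Unit 1B: $37,750 · Unit 2A: $96,600 · Unit 4B: $130,475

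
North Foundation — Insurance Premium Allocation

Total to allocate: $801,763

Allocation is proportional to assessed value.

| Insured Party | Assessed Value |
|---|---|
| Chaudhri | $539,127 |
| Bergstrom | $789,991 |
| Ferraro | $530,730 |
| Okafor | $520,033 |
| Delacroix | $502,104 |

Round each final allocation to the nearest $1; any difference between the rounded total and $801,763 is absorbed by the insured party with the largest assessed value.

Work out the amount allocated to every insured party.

Chaudhri: $149,984 · Bergstrom: $219,775 · Ferraro: $147,648 · Okafor: $144,672 · Delacroix: $139,684

Sum of assessed value: 2,881,985.
Unrounded shares: Chaudhri 539,127/2,881,985 × $801,763 = 149,984.15; Bergstrom 789,991/2,881,985 × $801,763 = 219,774.06; Ferraro 530,730/2,881,985 × $801,763 = 147,648.12; Okafor 520,033/2,881,985 × $801,763 = 144,672.24; Delacroix 502,104/2,881,985 × $801,763 = 139,684.42.
Rounded to nearest $1: Chaudhri $149,984; Bergstrom $219,774; Ferraro $147,648; Okafor $144,672; Delacroix $139,684. Sum = $801,762.
Difference $801,763 − $801,762 = +$1 applied to largest assessed value (Bergstrom): Bergstrom becomes $219,775.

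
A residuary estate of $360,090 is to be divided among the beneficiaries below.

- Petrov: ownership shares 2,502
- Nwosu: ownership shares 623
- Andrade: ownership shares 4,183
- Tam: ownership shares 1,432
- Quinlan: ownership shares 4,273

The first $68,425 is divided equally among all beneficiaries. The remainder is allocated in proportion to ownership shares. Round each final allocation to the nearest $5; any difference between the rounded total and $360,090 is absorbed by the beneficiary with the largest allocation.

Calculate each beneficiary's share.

Petrov: $69,765; Nwosu: $27,650; Andrade: $107,440; Tam: $45,780; Quinlan: $109,455

$68,425 shared equally gives $13,685 per beneficiary.
Remainder $291,665 by ownership shares (total 13,013): Petrov 56,078.22 → $56,080; Nwosu 13,963.52 → $13,965; Andrade 93,755.07 → $93,755; Tam 32,095.93 → $32,095; Quinlan 95,772.27 → $95,770.
Totals: Petrov $13,685 + $56,080 = $69,765; Nwosu $13,685 + $13,965 = $27,650; Andrade $13,685 + $93,755 = $107,440; Tam $13,685 + $32,095 = $45,780; Quinlan $13,685 + $95,770 = $109,455.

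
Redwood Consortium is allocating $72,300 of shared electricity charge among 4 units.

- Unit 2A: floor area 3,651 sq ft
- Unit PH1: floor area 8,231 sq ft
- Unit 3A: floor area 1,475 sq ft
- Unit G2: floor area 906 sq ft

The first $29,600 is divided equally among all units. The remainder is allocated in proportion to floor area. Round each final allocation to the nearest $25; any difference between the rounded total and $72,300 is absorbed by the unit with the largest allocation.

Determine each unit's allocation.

Equal tier: $29,600 ÷ 4 = $7,400 apiece.
Remainder $42,700 by floor area (total 14,263): Unit 2A 10,930.22 → $10,925; Unit PH1 24,641.64 → $24,650; Unit 3A 4,415.80 → $4,425; Unit G2 2,712.35 → $2,700.
Totals: Unit 2A $7,400 + $10,925 = $18,325; Unit PH1 $7,400 + $24,650 = $32,050; Unit 3A $7,400 + $4,425 = $11,825; Unit G2 $7,400 + $2,700 = $10,100.

Unit 2A: $18,325; Unit PH1: $32,050; Unit 3A: $11,825; Unit G2: $10,100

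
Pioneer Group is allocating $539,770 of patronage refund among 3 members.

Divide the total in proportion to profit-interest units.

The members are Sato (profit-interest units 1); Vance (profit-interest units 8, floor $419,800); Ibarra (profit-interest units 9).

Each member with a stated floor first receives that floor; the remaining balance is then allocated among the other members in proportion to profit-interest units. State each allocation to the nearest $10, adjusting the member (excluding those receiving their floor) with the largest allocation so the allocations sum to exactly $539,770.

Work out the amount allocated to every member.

Minimums first: Vance $419,800. Residual $119,970.
Residual split over remaining profit-interest units 10: Sato 11,997.00 → $12,000; Ibarra 107,973.00 → $107,970.

Sato: $12,000 | Vance: $419,800 | Ibarra: $107,970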